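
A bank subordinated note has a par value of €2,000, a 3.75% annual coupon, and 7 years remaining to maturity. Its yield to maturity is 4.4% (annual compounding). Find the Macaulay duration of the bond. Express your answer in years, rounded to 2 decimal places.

6.27 years

Periodic yield y = 0.044. Discount each cash flow and weight by its year:
  t   CF        PV=CF/(1+0.044)^t    t·PV
  1        75.00        71.8391        71.8391
  2        75.00        68.8114       137.6228
  3        75.00        65.9113       197.7338
  4        75.00        63.1334       252.5337
  5        75.00        60.4726       302.3631
  6        75.00        57.9240       347.5438
  7     2,075.00     1,535.0220    10,745.1542
  Σ                  1,923.1138    12,054.7904
Price P = Σ PV = 1,923.1138.
Macaulay duration = Σ(t·PV) / P = 12,054.7904 / 1,923.1138 = 6.26837 years.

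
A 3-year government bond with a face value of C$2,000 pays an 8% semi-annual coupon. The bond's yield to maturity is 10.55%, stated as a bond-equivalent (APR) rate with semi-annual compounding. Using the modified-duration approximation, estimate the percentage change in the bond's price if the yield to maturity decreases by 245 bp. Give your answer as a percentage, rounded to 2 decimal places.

+6.32%

Periodic yield y = 0.05275. Modified duration first:
  t   CF        PV=CF/(1+0.05275)^t    t·PV
  1        80.00        75.9915        75.9915
  2        80.00        72.1838       144.3675
  3        80.00        68.5669       205.7006
  4        80.00        65.1312       260.5247
  5        80.00        61.8677       309.3383
  6     2,080.00     1,527.9595     9,167.7568
  Σ                  1,871.7004    10,163.6794
P = 1,871.7004; D_Mac = 5.43019 half-year periods = 2.71509 yrs; D_mod = 2.71509/(1+0.05275) = 2.57905 yrs.
ΔP/P ≈ -D_mod · Δy = -2.57905 × (-0.0245) = +0.063187 = +6.3187%.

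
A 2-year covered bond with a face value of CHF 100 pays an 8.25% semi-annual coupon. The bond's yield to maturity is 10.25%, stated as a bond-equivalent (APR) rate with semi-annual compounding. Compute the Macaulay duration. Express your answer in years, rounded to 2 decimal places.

1.88 years

Periodic yield y = 0.05125. Discount each cash flow and weight by its period:
  t   CF        PV=CF/(1+0.05125)^t    t·PV
  1        4.125         3.9239         3.9239
  2        4.125         3.7326         7.4652
  3        4.125         3.5506        10.6519
  4      104.125        85.2572       341.0287
  Σ                     96.4643       363.0697
Price P = Σ PV = 96.4643.
Macaulay duration = Σ(t·PV) / P = 363.0697 / 96.4643 = 3.76377 half-year periods.
In years: 3.76377 / 2 = 1.88189 years.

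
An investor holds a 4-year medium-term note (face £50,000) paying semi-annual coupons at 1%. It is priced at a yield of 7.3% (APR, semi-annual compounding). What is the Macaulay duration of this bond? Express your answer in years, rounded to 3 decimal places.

3.920 years

Periodic yield y = 0.0365. Discount each cash flow and weight by its period:
  t   CF        PV=CF/(1+0.0365)^t    t·PV
  1       250.00       241.1963       241.1963
  2       250.00       232.7027       465.4054
  3       250.00       224.5081       673.5244
  4       250.00       216.6022       866.4086
  5       250.00       208.9746     1,044.8729
  6       250.00       201.6156     1,209.6937
  7       250.00       194.5158     1,361.6105
  8    50,250.00    37,720.8625   301,766.9001
  Σ                 39,240.9778   307,629.6121
Price P = Σ PV = 39,240.9778.
Macaulay duration = Σ(t·PV) / P = 307,629.6121 / 39,240.9778 = 7.83950 half-year periods.
In years: 7.83950 / 2 = 3.91975 years.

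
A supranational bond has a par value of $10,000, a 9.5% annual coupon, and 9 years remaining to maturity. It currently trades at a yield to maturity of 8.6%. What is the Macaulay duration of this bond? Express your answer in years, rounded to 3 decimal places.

6.506 years

Periodic yield y = 0.086. Discount each cash flow and weight by its year:
  t   CF        PV=CF/(1+0.086)^t    t·PV
  1       950.00       874.7698       874.7698
  2       950.00       805.4971     1,610.9941
  3       950.00       741.7100     2,225.1300
  4       950.00       682.9742     2,731.8968
  5       950.00       628.8897     3,144.4485
  6       950.00       579.0881     3,474.5287
  7       950.00       533.2303     3,732.6122
  8       950.00       491.0040     3,928.0318
  9    10,950.00     5,211.2954    46,901.6586
  Σ                 10,548.4585    68,624.0705
Price P = Σ PV = 10,548.4585.
Macaulay duration = Σ(t·PV) / P = 68,624.0705 / 10,548.4585 = 6.50560 years.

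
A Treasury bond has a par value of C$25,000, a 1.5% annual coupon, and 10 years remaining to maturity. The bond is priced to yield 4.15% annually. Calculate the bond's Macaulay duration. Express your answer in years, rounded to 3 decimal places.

Periodic yield y = 0.0415. Discount each cash flow and weight by its year:
  t   CF        PV=CF/(1+0.0415)^t    t·PV
  1       375.00       360.0576       360.0576
  2       375.00       345.7106       691.4212
  3       375.00       331.9353       995.8059
  4       375.00       318.7089     1,274.8355
  5       375.00       306.0095     1,530.0475
  6       375.00       293.8161     1,762.8967
  7       375.00       282.1086     1,974.7603
  8       375.00       270.8676     2,166.9409
  9       375.00       260.0745     2,340.6706
  10   25,375.00    16,897.1441   168,971.4411
  Σ                 19,666.4329   182,068.8774
Price P = Σ PV = 19,666.4329.
Macaulay duration = Σ(t·PV) / P = 182,068.8774 / 19,666.4329 = 9.25785 years.

9.258 years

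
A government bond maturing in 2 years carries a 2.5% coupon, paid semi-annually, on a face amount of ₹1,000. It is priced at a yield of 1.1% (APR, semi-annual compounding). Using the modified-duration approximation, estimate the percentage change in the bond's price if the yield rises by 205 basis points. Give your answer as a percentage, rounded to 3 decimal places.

-4.004%

Periodic yield y = 0.0055. Modified duration first:
  t   CF        PV=CF/(1+0.0055)^t    t·PV
  1        12.50        12.4316        12.4316
  2        12.50        12.3636        24.7273
  3        12.50        12.2960        36.8880
  4     1,012.50       990.5279     3,962.1118
  Σ                  1,027.6192     4,036.1586
P = 1,027.6192; D_Mac = 3.92768 half-year periods = 1.96384 yrs; D_mod = 1.96384/(1+0.0055) = 1.95310 yrs.
ΔP/P ≈ -D_mod · Δy = -1.95310 × (+0.0205) = -0.040039 = -4.0039%.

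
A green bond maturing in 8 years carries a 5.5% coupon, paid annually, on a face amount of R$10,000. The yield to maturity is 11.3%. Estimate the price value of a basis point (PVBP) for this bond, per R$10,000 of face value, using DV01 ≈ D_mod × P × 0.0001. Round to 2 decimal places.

Periodic yield y = 0.113.
  t   CF        PV=CF/(1+0.113)^t    t·PV
  1       550.00       494.1599       494.1599
  2       550.00       443.9892       887.9783
  3       550.00       398.9121     1,196.7363
  4       550.00       358.4116     1,433.6463
  5       550.00       322.0230     1,610.1149
  6       550.00       289.3288     1,735.9730
  7       550.00       259.9540     1,819.6781
  8    10,550.00     4,480.1355    35,841.0836
  Σ                  7,046.9140    45,019.3705
P = 7,046.9140; D_Mac = 6.38852 yrs; D_mod = 5.73991 yrs.
DV01 ≈ 5.73991 × 7,046.9140 × 0.0001 = 4.044867.

R$4.04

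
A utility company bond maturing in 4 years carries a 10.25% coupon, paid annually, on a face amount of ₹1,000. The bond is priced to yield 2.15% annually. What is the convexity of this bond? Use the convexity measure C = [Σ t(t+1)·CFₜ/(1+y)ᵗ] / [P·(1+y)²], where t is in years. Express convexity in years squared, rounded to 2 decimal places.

With y = 0.0215:
  t   CF        PV=CF/(1+0.0215)^t    t·PV        t(t+1)·PV
  1       102.50       100.3426       100.3426         200.6853
  2       102.50        98.2307       196.4613         589.3840
  3       102.50        96.1632       288.4895       1,153.9580
  4     1,102.50     1,012.5701     4,050.2805      20,251.4027
  Σ                  1,307.3066     4,635.5740      22,195.4300
P = 1,307.3066.
Convexity = Σ t(t+1)·PV / [P·(1+y)²] = 22,195.4300 / (1,307.3066 × 1.043462) = 16.27082.

16.27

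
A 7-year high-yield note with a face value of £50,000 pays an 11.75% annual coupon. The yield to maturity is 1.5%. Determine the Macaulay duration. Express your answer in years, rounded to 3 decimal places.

5.585 years

Periodic yield y = 0.015. Discount each cash flow and weight by its year:
  t   CF        PV=CF/(1+0.015)^t    t·PV
  1     5,875.00     5,788.1773     5,788.1773
  2     5,875.00     5,702.6378    11,405.2755
  3     5,875.00     5,618.3623    16,855.0870
  4     5,875.00     5,535.3324    22,141.3294
  5     5,875.00     5,453.5294    27,267.6471
  6     5,875.00     5,372.9354    32,237.6123
  7    55,875.00    50,344.8719   352,414.1035
  Σ                 83,815.8465   468,109.2322
Price P = Σ PV = 83,815.8465.
Macaulay duration = Σ(t·PV) / P = 468,109.2322 / 83,815.8465 = 5.58497 years.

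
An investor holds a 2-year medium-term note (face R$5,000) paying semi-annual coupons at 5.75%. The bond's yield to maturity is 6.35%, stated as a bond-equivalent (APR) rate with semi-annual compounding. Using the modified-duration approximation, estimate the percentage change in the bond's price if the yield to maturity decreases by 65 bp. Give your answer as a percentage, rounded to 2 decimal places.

+1.21%

Periodic yield y = 0.03175. Modified duration first:
  t   CF        PV=CF/(1+0.03175)^t    t·PV
  1       143.75       139.3264       139.3264
  2       143.75       135.0389       270.0778
  3       143.75       130.8834       392.6501
  4     5,143.75     4,539.2274    18,156.9097
  Σ                  4,944.4761    18,958.9640
P = 4,944.4761; D_Mac = 3.83437 half-year periods = 1.91719 yrs; D_mod = 1.91719/(1+0.03175) = 1.85819 yrs.
ΔP/P ≈ -D_mod · Δy = -1.85819 × (-0.0065) = +0.012078 = +1.2078%.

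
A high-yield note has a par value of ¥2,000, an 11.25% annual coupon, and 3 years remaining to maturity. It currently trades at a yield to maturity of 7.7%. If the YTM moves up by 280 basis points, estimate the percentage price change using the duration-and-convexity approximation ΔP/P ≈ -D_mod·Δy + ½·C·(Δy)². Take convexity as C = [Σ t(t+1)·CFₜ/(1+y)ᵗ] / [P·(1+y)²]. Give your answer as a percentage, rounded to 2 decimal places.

With y = 0.077:
  t   CF        PV=CF/(1+0.077)^t    t·PV        t(t+1)·PV
  1       225.00       208.9136       208.9136         417.8273
  2       225.00       193.9774       387.9548       1,163.8643
  3     2,225.00     1,781.0779     5,343.2336      21,372.9343
  Σ                  2,183.9689     5,940.1020      22,954.6260
P = 2,183.9689; D_Mac = 2.71987 yrs; D_mod = 2.52541 yrs; C = 9.06134.
Duration effect: -2.52541 × (+0.028) = -0.070711
Convexity effect: 0.5 × 9.06134 × (0.028)² = +0.0035520
ΔP/P ≈ -0.070711 + 0.0035520 = -0.067159 = -6.7159%.

-6.72%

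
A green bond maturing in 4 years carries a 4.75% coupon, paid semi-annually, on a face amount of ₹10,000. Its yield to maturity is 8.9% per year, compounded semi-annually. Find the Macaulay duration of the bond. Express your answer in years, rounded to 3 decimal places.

3.661 years

Periodic yield y = 0.0445. Discount each cash flow and weight by its period:
  t   CF        PV=CF/(1+0.0445)^t    t·PV
  1       237.50       227.3815       227.3815
  2       237.50       217.6941       435.3883
  3       237.50       208.4195       625.2584
  4       237.50       199.5399       798.1598
  5       237.50       191.0387       955.1936
  6       237.50       182.8997     1,097.3981
  7       237.50       175.1074     1,225.7518
  8    10,237.50     7,226.4726    57,811.7808
  Σ                  8,628.5535    63,176.3122
Price P = Σ PV = 8,628.5535.
Macaulay duration = Σ(t·PV) / P = 63,176.3122 / 8,628.5535 = 7.32177 half-year periods.
In years: 7.32177 / 2 = 3.66089 years.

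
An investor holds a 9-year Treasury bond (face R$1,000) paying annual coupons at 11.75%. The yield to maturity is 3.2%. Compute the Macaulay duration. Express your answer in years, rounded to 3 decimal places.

Periodic yield y = 0.032. Discount each cash flow and weight by its year:
  t   CF        PV=CF/(1+0.032)^t    t·PV
  1       117.50       113.8566       113.8566
  2       117.50       110.3262       220.6523
  3       117.50       106.9052       320.7156
  4       117.50       103.5903       414.3612
  5       117.50       100.3782       501.8910
  6       117.50        97.2657       583.5942
  7       117.50        94.2497       659.7479
  8       117.50        91.3272       730.6178
  9     1,117.50       841.6475     7,574.8278
  Σ                  1,659.5466    11,120.2643
Price P = Σ PV = 1,659.5466.
Macaulay duration = Σ(t·PV) / P = 11,120.2643 / 1,659.5466 = 6.70078 years.

6.701 years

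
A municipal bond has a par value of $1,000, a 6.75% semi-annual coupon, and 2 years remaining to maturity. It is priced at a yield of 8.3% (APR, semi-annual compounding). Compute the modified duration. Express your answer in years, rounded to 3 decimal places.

1.827 years

Periodic yield y = 0.0415. First find Macaulay duration:
  t   CF        PV=CF/(1+0.0415)^t    t·PV
  1        33.75        32.4052        32.4052
  2        33.75        31.1140        62.2279
  3        33.75        29.8742        89.6225
  4     1,033.75       878.5742     3,514.2966
  Σ                    971.9675     3,698.5523
P = 971.9675; Macaulay duration = 3,698.5523 / 971.9675 = 3.80522 half-year periods = 1.90261 years.
Modified duration = D_Mac / (1 + y) = 1.90261 / 1.0415 = 1.82680 years.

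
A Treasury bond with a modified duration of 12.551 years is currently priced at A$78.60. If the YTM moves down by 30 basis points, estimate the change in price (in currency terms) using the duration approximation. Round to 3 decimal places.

+A$2.960

Duration approximation: ΔP/P ≈ -D_mod · Δy = -12.551 × (-0.003) = +0.037653.
ΔP ≈ 78.60 × (+0.037653) = +2.9595258.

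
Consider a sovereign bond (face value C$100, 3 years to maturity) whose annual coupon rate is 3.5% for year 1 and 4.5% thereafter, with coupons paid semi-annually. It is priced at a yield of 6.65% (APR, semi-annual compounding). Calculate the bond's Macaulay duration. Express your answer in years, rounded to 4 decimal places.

Periodic yield y = 0.03325. Discount each cash flow and weight by its period:
  t   CF        PV=CF/(1+0.03325)^t    t·PV
  1         1.75         1.6937         1.6937
  2         1.75         1.6392         3.2784
  3         2.25         2.0397         6.1191
  4         2.25         1.9741         7.8962
  5         2.25         1.9105         9.5527
  6       102.25        84.0293       504.1759
  Σ                     93.2865       532.7160
Price P = Σ PV = 93.2865.
Macaulay duration = Σ(t·PV) / P = 532.7160 / 93.2865 = 5.71054 half-year periods.
In years: 5.71054 / 2 = 2.85527 years.

2.8553 years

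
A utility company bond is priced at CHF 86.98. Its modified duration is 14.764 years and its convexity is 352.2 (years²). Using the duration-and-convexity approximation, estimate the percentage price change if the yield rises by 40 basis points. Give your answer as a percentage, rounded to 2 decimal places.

Duration effect: -D_mod·Δy = -14.764 × (+0.004) = -0.059056
Convexity effect: ½·C·(Δy)² = 0.5 × 352.2 × (0.004)² = +0.0028176
ΔP/P ≈ -0.059056 + 0.0028176 = -0.0562384
= -5.62384%.

-5.62%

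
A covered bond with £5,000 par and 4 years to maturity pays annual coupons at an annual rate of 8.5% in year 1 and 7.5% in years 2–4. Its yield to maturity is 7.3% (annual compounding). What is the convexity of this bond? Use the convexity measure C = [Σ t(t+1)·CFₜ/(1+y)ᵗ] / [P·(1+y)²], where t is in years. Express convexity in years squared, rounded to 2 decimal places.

14.96

With y = 0.073:
  t   CF        PV=CF/(1+0.073)^t    t·PV        t(t+1)·PV
  1       425.00       396.0857       396.0857         792.1715
  2       375.00       325.7105       651.4211       1,954.2633
  3       375.00       303.5513       910.6539       3,642.6156
  4     5,375.00     4,054.8947    16,219.5788      81,097.8940
  Σ                  5,080.2423    18,177.7395      87,486.9444
P = 5,080.2423.
Convexity = Σ t(t+1)·PV / [P·(1+y)²] = 87,486.9444 / (5,080.2423 × 1.151329) = 14.95751.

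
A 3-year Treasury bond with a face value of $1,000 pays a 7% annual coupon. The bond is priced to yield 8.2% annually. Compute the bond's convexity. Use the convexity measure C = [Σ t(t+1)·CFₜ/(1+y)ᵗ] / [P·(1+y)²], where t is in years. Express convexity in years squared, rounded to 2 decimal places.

9.36

With y = 0.082:
  t   CF        PV=CF/(1+0.082)^t    t·PV        t(t+1)·PV
  1        70.00        64.6950        64.6950         129.3900
  2        70.00        59.7921       119.5841         358.7524
  3     1,070.00       844.6990     2,534.0971      10,136.3884
  Σ                    969.1861     2,718.3762      10,624.5307
P = 969.1861.
Convexity = Σ t(t+1)·PV / [P·(1+y)²] = 10,624.5307 / (969.1861 × 1.170724) = 9.36371.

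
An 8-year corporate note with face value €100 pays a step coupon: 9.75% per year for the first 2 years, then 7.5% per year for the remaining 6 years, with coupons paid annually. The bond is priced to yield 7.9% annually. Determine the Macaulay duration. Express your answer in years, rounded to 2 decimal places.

6.08 years

Periodic yield y = 0.079. Discount each cash flow and weight by its year:
  t   CF        PV=CF/(1+0.079)^t    t·PV
  1         9.75         9.0361         9.0361
  2         9.75         8.3746        16.7491
  3         7.50         5.9703        17.9109
  4         7.50         5.5332        22.1328
  5         7.50         5.1281        25.6404
  6         7.50         4.7526        28.5157
  7         7.50         4.4046        30.8325
  8       107.50        58.5109       468.0873
  Σ                    101.7104       618.9049
Price P = Σ PV = 101.7104.
Macaulay duration = Σ(t·PV) / P = 618.9049 / 101.7104 = 6.08497 years.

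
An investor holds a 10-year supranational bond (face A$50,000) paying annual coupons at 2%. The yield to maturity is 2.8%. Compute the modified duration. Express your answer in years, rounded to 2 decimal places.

Periodic yield y = 0.028. First find Macaulay duration:
  t   CF        PV=CF/(1+0.028)^t    t·PV
  1     1,000.00       972.7626       972.7626
  2     1,000.00       946.2672     1,892.5343
  3     1,000.00       920.4934     2,761.4801
  4     1,000.00       895.4215     3,581.6862
  5     1,000.00       871.0326     4,355.1632
  6     1,000.00       847.3080     5,083.8481
  7     1,000.00       824.2296     5,769.6071
  8     1,000.00       801.7797     6,414.2380
  9     1,000.00       779.9414     7,019.4725
  10   51,000.00    38,693.5904   386,935.9035
  Σ                 46,552.8264   424,786.6956
P = 46,552.8264; Macaulay duration = 424,786.6956 / 46,552.8264 = 9.12483 years.
Modified duration = D_Mac / (1 + y) = 9.12483 / 1.028 = 8.87630 years.

8.88 years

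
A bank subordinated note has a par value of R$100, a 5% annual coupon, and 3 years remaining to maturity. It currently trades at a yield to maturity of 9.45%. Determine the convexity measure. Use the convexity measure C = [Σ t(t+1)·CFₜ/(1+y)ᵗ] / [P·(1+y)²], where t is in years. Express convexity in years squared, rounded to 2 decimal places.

With y = 0.0945:
  t   CF        PV=CF/(1+0.0945)^t    t·PV        t(t+1)·PV
  1         5.00         4.5683         4.5683           9.1366
  2         5.00         4.1739         8.3477          25.0432
  3       105.00        80.0833       240.2499         960.9997
  Σ                     88.8255       253.1659         995.1795
P = 88.8255.
Convexity = Σ t(t+1)·PV / [P·(1+y)²] = 995.1795 / (88.8255 × 1.197930) = 9.35260.

9.35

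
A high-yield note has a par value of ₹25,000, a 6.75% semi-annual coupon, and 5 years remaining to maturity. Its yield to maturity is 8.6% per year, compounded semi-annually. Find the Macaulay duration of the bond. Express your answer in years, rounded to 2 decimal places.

4.29 years

Periodic yield y = 0.043. Discount each cash flow and weight by its period:
  t   CF        PV=CF/(1+0.043)^t    t·PV
  1       843.75       808.9645       808.9645
  2       843.75       775.6132     1,551.2263
  3       843.75       743.6368     2,230.9103
  4       843.75       712.9787     2,851.9148
  5       843.75       683.5846     3,417.9228
  6       843.75       655.4023     3,932.4136
  7       843.75       628.3818     4,398.6729
  8       843.75       602.4754     4,819.8032
  9       843.75       577.6370     5,198.7331
  10   25,843.75    16,963.3822   169,633.8219
  Σ                 23,152.0564   198,844.3834
Price P = Σ PV = 23,152.0564.
Macaulay duration = Σ(t·PV) / P = 198,844.3834 / 23,152.0564 = 8.58863 half-year periods.
In years: 8.58863 / 2 = 4.29431 years.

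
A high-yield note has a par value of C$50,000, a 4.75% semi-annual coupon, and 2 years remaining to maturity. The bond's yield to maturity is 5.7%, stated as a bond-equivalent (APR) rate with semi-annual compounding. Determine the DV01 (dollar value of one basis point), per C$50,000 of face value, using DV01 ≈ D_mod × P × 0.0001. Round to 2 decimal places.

C$9.22

Periodic yield y = 0.0285.
  t   CF        PV=CF/(1+0.0285)^t    t·PV
  1     1,187.50     1,154.5941     1,154.5941
  2     1,187.50     1,122.6000     2,245.1999
  3     1,187.50     1,091.4924     3,274.4773
  4    51,187.50    45,745.3269   182,981.3074
  Σ                 49,114.0133   189,655.5787
P = 49,114.0133; D_Mac = 3.86154 half-year periods = 1.93077 yrs; D_mod = 1.87727 yrs.
DV01 ≈ 1.87727 × 49,114.0133 × 0.0001 = 9.220009.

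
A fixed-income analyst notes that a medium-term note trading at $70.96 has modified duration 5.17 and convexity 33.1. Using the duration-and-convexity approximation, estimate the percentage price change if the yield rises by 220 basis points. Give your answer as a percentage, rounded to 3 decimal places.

-10.573%

Duration effect: -D_mod·Δy = -5.17 × (+0.022) = -0.113740
Convexity effect: ½·C·(Δy)² = 0.5 × 33.1 × (0.022)² = +0.0080102
ΔP/P ≈ -0.113740 + 0.0080102 = -0.1057298
= -10.57298%.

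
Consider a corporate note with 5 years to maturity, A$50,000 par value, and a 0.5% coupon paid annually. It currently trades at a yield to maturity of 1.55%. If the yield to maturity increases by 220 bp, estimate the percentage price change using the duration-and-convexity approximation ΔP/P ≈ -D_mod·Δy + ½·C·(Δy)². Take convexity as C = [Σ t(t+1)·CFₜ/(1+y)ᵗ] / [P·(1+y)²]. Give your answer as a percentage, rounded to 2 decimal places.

With y = 0.0155:
  t   CF        PV=CF/(1+0.0155)^t    t·PV        t(t+1)·PV
  1       250.00       246.1841       246.1841         492.3683
  2       250.00       242.4265       484.8531       1,454.5592
  3       250.00       238.7263       716.1788       2,864.7153
  4       250.00       235.0825       940.3300       4,701.6500
  5    50,250.00    46,530.3616   232,651.8079   1,395,910.8474
  Σ                 47,492.7810   235,039.3539   1,405,424.1402
P = 47,492.7810; D_Mac = 4.94895 yrs; D_mod = 4.87341 yrs; C = 28.69591.
Duration effect: -4.87341 × (+0.022) = -0.107215
Convexity effect: 0.5 × 28.69591 × (0.022)² = +0.0069444
ΔP/P ≈ -0.107215 + 0.0069444 = -0.100271 = -10.0271%.

-10.03%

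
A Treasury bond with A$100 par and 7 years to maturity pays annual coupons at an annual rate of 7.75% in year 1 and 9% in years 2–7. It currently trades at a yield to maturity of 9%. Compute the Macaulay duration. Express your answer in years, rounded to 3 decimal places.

Periodic yield y = 0.09. Discount each cash flow and weight by its year:
  t   CF        PV=CF/(1+0.09)^t    t·PV
  1         7.75         7.1101         7.1101
  2         9.00         7.5751        15.1502
  3         9.00         6.9497        20.8490
  4         9.00         6.3758        25.5033
  5         9.00         5.8494        29.2469
  6         9.00         5.3664        32.1984
  7       109.00        59.6267       417.3871
  Σ                     98.8532       547.4451
Price P = Σ PV = 98.8532.
Macaulay duration = Σ(t·PV) / P = 547.4451 / 98.8532 = 5.53796 years.

5.538 years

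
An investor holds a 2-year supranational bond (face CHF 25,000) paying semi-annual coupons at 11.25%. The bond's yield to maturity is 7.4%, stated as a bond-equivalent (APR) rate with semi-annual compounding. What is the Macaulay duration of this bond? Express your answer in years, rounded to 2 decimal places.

1.85 years

Periodic yield y = 0.037. Discount each cash flow and weight by its period:
  t   CF        PV=CF/(1+0.037)^t    t·PV
  1     1,406.25     1,356.0752     1,356.0752
  2     1,406.25     1,307.6907     2,615.3813
  3     1,406.25     1,261.0325     3,783.0974
  4    26,406.25    22,834.5104    91,338.0418
  Σ                 26,759.3088    99,092.5957
Price P = Σ PV = 26,759.3088.
Macaulay duration = Σ(t·PV) / P = 99,092.5957 / 26,759.3088 = 3.70311 half-year periods.
In years: 3.70311 / 2 = 1.85155 years.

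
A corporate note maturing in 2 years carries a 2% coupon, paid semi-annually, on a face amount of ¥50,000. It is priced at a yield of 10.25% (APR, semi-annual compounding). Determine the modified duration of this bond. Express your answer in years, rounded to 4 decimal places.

Periodic yield y = 0.05125. First find Macaulay duration:
  t   CF        PV=CF/(1+0.05125)^t    t·PV
  1       500.00       475.6243       475.6243
  2       500.00       452.4369       904.8737
  3       500.00       430.3799     1,291.1397
  4    50,500.00    41,349.2220   165,396.8881
  Σ                 42,707.6631   168,068.5258
P = 42,707.6631; Macaulay duration = 168,068.5258 / 42,707.6631 = 3.93532 half-year periods = 1.96766 years.
Modified duration = D_Mac / (1 + y) = 1.96766 / 1.05125 = 1.87174 years.

1.8717 years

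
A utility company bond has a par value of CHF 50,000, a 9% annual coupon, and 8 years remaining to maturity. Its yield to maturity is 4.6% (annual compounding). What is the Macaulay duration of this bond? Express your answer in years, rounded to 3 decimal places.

Periodic yield y = 0.046. Discount each cash flow and weight by its year:
  t   CF        PV=CF/(1+0.046)^t    t·PV
  1     4,500.00     4,302.1033     4,302.1033
  2     4,500.00     4,112.9094     8,225.8188
  3     4,500.00     3,932.0358    11,796.1073
  4     4,500.00     3,759.1164    15,036.4657
  5     4,500.00     3,593.8015    17,969.0077
  6     4,500.00     3,435.7567    20,614.5404
  7     4,500.00     3,284.6623    22,992.6359
  8    54,500.00    38,031.4625   304,251.6996
  Σ                 64,451.8479   405,188.3788
Price P = Σ PV = 64,451.8479.
Macaulay duration = Σ(t·PV) / P = 405,188.3788 / 64,451.8479 = 6.28668 years.

6.287 years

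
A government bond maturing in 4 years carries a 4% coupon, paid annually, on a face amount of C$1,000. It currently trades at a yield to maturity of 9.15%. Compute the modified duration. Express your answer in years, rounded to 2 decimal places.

3.44 years

Periodic yield y = 0.0915. First find Macaulay duration:
  t   CF        PV=CF/(1+0.0915)^t    t·PV
  1        40.00        36.6468        36.6468
  2        40.00        33.5747        67.1495
  3        40.00        30.7602        92.2805
  4     1,040.00       732.7206     2,930.8822
  Σ                    833.7023     3,126.9590
P = 833.7023; Macaulay duration = 3,126.9590 / 833.7023 = 3.75069 years.
Modified duration = D_Mac / (1 + y) = 3.75069 / 1.0915 = 3.43627 years.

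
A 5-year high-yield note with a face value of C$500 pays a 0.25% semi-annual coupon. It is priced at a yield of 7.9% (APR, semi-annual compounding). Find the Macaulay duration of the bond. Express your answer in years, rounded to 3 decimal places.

4.964 years

Periodic yield y = 0.0395. Discount each cash flow and weight by its period:
  t   CF        PV=CF/(1+0.0395)^t    t·PV
  1        0.625         0.6013         0.6013
  2        0.625         0.5784         1.1568
  3        0.625         0.5564         1.6693
  4        0.625         0.5353         2.1411
  5        0.625         0.5149         2.5747
  6        0.625         0.4954         2.9722
  7        0.625         0.4766         3.3359
  8        0.625         0.4584         3.6675
  9        0.625         0.4410         3.9692
  10     500.625       339.8346     3,398.3460
  Σ                    344.4923     3,420.4340
Price P = Σ PV = 344.4923.
Macaulay duration = Σ(t·PV) / P = 3,420.4340 / 344.4923 = 9.92891 half-year periods.
In years: 9.92891 / 2 = 4.96446 years.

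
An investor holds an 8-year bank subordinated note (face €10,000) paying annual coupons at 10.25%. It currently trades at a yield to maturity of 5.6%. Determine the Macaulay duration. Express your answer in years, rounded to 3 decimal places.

Periodic yield y = 0.056. Discount each cash flow and weight by its year:
  t   CF        PV=CF/(1+0.056)^t    t·PV
  1     1,025.00       970.6439       970.6439
  2     1,025.00       919.1704     1,838.3408
  3     1,025.00       870.4265     2,611.2795
  4     1,025.00       824.2675     3,297.0701
  5     1,025.00       780.5564     3,902.7819
  6     1,025.00       739.1632     4,434.9794
  7     1,025.00       699.9652     4,899.7563
  8    11,025.00     7,129.6343    57,037.0742
  Σ                 12,933.8274    78,991.9261
Price P = Σ PV = 12,933.8274.
Macaulay duration = Σ(t·PV) / P = 78,991.9261 / 12,933.8274 = 6.10739 years.

6.107 years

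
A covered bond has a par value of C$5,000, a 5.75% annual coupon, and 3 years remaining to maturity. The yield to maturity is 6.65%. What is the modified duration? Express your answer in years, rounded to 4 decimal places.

Periodic yield y = 0.0665. First find Macaulay duration:
  t   CF        PV=CF/(1+0.0665)^t    t·PV
  1       287.50       269.5734       269.5734
  2       287.50       252.7645       505.5291
  3     5,287.50     4,358.8086    13,076.4259
  Σ                  4,881.1465    13,851.5283
P = 4,881.1465; Macaulay duration = 13,851.5283 / 4,881.1465 = 2.83776 years.
Modified duration = D_Mac / (1 + y) = 2.83776 / 1.0665 = 2.66082 years.

2.6608 years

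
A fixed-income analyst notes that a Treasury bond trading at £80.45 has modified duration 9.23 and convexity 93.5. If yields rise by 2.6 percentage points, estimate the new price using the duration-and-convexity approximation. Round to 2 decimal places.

Duration effect: -D_mod·Δy = -9.23 × (+0.026) = -0.239980
Convexity effect: ½·C·(Δy)² = 0.5 × 93.5 × (0.026)² = +0.0316030
ΔP/P ≈ -0.239980 + 0.0316030 = -0.208377
New price ≈ 80.45 × (1 - 0.208377) = 63.68607035.

£63.69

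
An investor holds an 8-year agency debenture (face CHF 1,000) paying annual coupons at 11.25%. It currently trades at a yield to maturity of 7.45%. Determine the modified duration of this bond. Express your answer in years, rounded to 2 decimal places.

5.50 years

Periodic yield y = 0.0745. First find Macaulay duration:
  t   CF        PV=CF/(1+0.0745)^t    t·PV
  1       112.50       104.6999       104.6999
  2       112.50        97.4405       194.8811
  3       112.50        90.6845       272.0536
  4       112.50        84.3970       337.5879
  5       112.50        78.5453       392.7267
  6       112.50        73.0994       438.5966
  7       112.50        68.0311       476.2178
  8     1,112.50       626.1071     5,008.8572
  Σ                  1,223.0049     7,225.6207
P = 1,223.0049; Macaulay duration = 7,225.6207 / 1,223.0049 = 5.90809 years.
Modified duration = D_Mac / (1 + y) = 5.90809 / 1.0745 = 5.49845 years.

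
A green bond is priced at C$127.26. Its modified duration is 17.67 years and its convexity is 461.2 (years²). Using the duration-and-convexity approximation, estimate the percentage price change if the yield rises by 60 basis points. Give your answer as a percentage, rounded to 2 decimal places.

-9.77%

Duration effect: -D_mod·Δy = -17.67 × (+0.006) = -0.106020
Convexity effect: ½·C·(Δy)² = 0.5 × 461.2 × (0.006)² = +0.0083016
ΔP/P ≈ -0.106020 + 0.0083016 = -0.0977184
= -9.77184%.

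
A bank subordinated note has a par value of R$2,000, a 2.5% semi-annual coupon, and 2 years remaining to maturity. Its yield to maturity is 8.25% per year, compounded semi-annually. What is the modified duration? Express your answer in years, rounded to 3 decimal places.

Periodic yield y = 0.04125. First find Macaulay duration:
  t   CF        PV=CF/(1+0.04125)^t    t·PV
  1        25.00        24.0096        24.0096
  2        25.00        23.0584        46.1169
  3        25.00        22.1450        66.4349
  4     2,025.00     1,722.6814     6,890.7257
  Σ                  1,791.8944     7,027.2871
P = 1,791.8944; Macaulay duration = 7,027.2871 / 1,791.8944 = 3.92171 half-year periods = 1.96085 years.
Modified duration = D_Mac / (1 + y) = 1.96085 / 1.04125 = 1.88317 years.

1.883 years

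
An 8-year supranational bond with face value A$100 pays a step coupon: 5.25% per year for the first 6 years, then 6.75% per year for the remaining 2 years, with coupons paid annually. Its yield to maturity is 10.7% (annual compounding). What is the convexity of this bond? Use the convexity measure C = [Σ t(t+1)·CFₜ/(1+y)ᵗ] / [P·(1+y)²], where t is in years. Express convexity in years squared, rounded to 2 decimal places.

With y = 0.107:
  t   CF        PV=CF/(1+0.107)^t    t·PV        t(t+1)·PV
  1         5.25         4.7425         4.7425           9.4851
  2         5.25         4.2841         8.5683          25.7049
  3         5.25         3.8700        11.6101          46.4406
  4         5.25         3.4960        13.9839          69.9196
  5         5.25         3.1581        15.7903          94.7420
  6         5.25         2.8528        17.1169         119.8182
  7         6.75         3.3134        23.1936         185.5489
  8       106.75        47.3355       378.6840       3,408.1556
  Σ                     73.0525       473.6897       3,959.8148
P = 73.0525.
Convexity = Σ t(t+1)·PV / [P·(1+y)²] = 3,959.8148 / (73.0525 × 1.225449) = 44.23283.

44.23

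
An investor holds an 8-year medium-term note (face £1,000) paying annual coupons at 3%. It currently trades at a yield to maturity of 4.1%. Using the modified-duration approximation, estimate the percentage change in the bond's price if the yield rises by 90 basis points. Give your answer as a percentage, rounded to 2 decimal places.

-6.22%

Periodic yield y = 0.041. Modified duration first:
  t   CF        PV=CF/(1+0.041)^t    t·PV
  1        30.00        28.8184        28.8184
  2        30.00        27.6834        55.3668
  3        30.00        26.5931        79.7793
  4        30.00        25.5457       102.1829
  5        30.00        24.5396       122.6980
  6        30.00        23.5731       141.4387
  7        30.00        22.6447       158.5127
  8     1,030.00       746.8466     5,974.7725
  Σ                    926.2447     6,663.5695
P = 926.2447; D_Mac = 7.19418 yrs; D_mod = 7.19418/(1+0.041) = 6.91083 yrs.
ΔP/P ≈ -D_mod · Δy = -6.91083 × (+0.009) = -0.062198 = -6.2198%.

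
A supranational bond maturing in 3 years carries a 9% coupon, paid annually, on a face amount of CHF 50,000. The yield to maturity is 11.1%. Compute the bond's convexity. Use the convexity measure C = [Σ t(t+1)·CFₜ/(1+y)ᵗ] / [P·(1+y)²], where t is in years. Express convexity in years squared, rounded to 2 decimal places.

With y = 0.111:
  t   CF        PV=CF/(1+0.111)^t    t·PV        t(t+1)·PV
  1     4,500.00     4,050.4050     4,050.4050       8,100.8101
  2     4,500.00     3,645.7291     7,291.4582      21,874.3747
  3    54,500.00    39,742.4215   119,227.2646     476,909.0584
  Σ                 47,438.5557   130,569.1279     506,884.2431
P = 47,438.5557.
Convexity = Σ t(t+1)·PV / [P·(1+y)²] = 506,884.2431 / (47,438.5557 × 1.234321) = 8.65664.

8.66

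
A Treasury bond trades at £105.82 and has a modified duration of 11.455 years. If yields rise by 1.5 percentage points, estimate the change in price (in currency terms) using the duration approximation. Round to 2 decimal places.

-£18.18

Duration approximation: ΔP/P ≈ -D_mod · Δy = -11.455 × (+0.015) = -0.171825.
ΔP ≈ 105.82 × (-0.171825) = -18.1825215.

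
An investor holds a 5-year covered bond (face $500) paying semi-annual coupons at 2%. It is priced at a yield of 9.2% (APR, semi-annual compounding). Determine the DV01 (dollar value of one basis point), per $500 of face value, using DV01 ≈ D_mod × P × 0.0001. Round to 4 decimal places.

$0.1621

Periodic yield y = 0.046.
  t   CF        PV=CF/(1+0.046)^t    t·PV
  1         5.00         4.7801         4.7801
  2         5.00         4.5699         9.1398
  3         5.00         4.3689        13.1068
  4         5.00         4.1768        16.7072
  5         5.00         3.9931        19.9656
  6         5.00         3.8175        22.9050
  7         5.00         3.6496        25.5474
  8         5.00         3.4891        27.9130
  9         5.00         3.3357        30.0212
  10      505.00       322.0880     3,220.8799
  Σ                    358.2688     3,390.9659
P = 358.2688; D_Mac = 9.46487 half-year periods = 4.73243 yrs; D_mod = 4.52431 yrs.
DV01 ≈ 4.52431 × 358.2688 × 0.0001 = 0.162092.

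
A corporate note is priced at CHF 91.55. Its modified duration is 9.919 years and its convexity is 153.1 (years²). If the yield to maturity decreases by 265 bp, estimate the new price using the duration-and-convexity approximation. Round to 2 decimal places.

CHF 120.54

Duration effect: -D_mod·Δy = -9.919 × (-0.0265) = +0.2628535
Convexity effect: ½·C·(Δy)² = 0.5 × 153.1 × (-0.0265)² = +0.0537572375
ΔP/P ≈ +0.2628535 + 0.0537572375 = +0.3166107375
New price ≈ 91.55 × (1 + 0.3166107375) = 120.535713018125.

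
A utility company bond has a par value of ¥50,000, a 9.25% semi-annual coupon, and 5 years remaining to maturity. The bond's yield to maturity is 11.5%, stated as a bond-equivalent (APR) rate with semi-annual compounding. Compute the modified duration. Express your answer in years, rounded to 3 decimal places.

Periodic yield y = 0.0575. First find Macaulay duration:
  t   CF        PV=CF/(1+0.0575)^t    t·PV
  1     2,312.50     2,186.7612     2,186.7612
  2     2,312.50     2,067.8593     4,135.7186
  3     2,312.50     1,955.4225     5,866.2676
  4     2,312.50     1,849.0993     7,396.3973
  5     2,312.50     1,748.5573     8,742.7863
  6     2,312.50     1,653.4821     9,920.8923
  7     2,312.50     1,563.5764    10,945.0349
  8     2,312.50     1,478.5593    11,828.4740
  9     2,312.50     1,398.1648    12,583.4830
  10   52,312.50    29,908.9877   299,089.8775
  Σ                 45,810.4699   372,695.6927
P = 45,810.4699; Macaulay duration = 372,695.6927 / 45,810.4699 = 8.13560 half-year periods = 4.06780 years.
Modified duration = D_Mac / (1 + y) = 4.06780 / 1.0575 = 3.84662 years.

3.847 years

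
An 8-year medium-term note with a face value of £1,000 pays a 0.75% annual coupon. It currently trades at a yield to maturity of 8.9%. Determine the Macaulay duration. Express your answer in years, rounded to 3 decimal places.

7.700 years

Periodic yield y = 0.089. Discount each cash flow and weight by its year:
  t   CF        PV=CF/(1+0.089)^t    t·PV
  1         7.50         6.8871         6.8871
  2         7.50         6.3242        12.6484
  3         7.50         5.8073        17.4220
  4         7.50         5.3327        21.3309
  5         7.50         4.8969        24.4845
  6         7.50         4.4967        26.9802
  7         7.50         4.1292        28.9044
  8     1,007.50       509.3567     4,074.8535
  Σ                    547.2308     4,213.5111
Price P = Σ PV = 547.2308.
Macaulay duration = Σ(t·PV) / P = 4,213.5111 / 547.2308 = 7.69970 years.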